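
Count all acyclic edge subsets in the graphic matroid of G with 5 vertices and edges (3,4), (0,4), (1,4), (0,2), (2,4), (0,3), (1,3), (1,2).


An independent set in a graphic matroid is an acyclic edge subset.
G has 5 vertices and 8 edges.
Enumerate all 2^8 = 256 subsets, checking for acyclicity.
Total independent sets = 134.

134


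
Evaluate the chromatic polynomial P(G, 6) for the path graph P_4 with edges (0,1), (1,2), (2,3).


P(P_4, k) = k * (k-1)^(3).
P(6) = 6 * 5^3 = 6 * 125 = 750.

750


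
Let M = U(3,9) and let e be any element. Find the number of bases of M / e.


Contracting e from U(3,9) gives U(2,8).
Bases of U(2,8) = C(8,2) = (8 * 7) / (1 * 2) = 28.

28


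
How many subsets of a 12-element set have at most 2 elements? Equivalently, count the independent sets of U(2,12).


Independent sets of U(2,12) are all subsets of size <= 2.
Count = C(12,0) + C(12,1) + C(12,2)
     = 1 + 12 + 66
     = 79.

79


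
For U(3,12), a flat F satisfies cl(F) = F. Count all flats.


Flats of U(3,12): every subset of size < 3 is a flat, plus E itself.
Count = (12 choose 0) + (12 choose 1) + (12 choose 2) + 1
     = 1 + 12 + 66 + 1
     = 80.

80


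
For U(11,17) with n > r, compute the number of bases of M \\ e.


Deleting e from U(11,17) gives U(11,16) since n > r.
Bases of U(11,16) = (16 choose 11) = 4368.

4368


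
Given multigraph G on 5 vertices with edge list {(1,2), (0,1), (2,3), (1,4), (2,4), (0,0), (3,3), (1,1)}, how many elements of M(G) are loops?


In a graphic matroid, a loop is a self-loop edge (u,u) with rank 0.
Examining all 8 edges for self-loops...
Self-loops found: (0,0), (3,3), (1,1)
Number of loops = 3.

3


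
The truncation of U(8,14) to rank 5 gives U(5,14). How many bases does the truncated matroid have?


Truncating U(8,14) to rank 5 gives U(5,14).
Bases of U(5,14) are all 5-element subsets of 14 elements.
Number of bases = C(14,5) = 2002.

2002


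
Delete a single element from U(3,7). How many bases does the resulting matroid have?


Deleting e from U(3,7) gives U(3,6) since n > r.
Bases of U(3,6) = C(6,3) = 6! / (3! * 3!) = 20.

20


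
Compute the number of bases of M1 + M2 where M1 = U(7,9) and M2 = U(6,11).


Bases of a direct sum M1 + M2: |B| = |B(M1)| * |B(M2)|.
|B(U(7,9))| = C(9,7) = 36.
|B(U(6,11))| = C(11,6) = 462.
Total bases = 36 * 462 = 16632.

16632


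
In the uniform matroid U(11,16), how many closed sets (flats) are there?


Flats of U(11,16): every subset of size < 11 is a flat, plus E itself.
Count = C(16,0) + C(16,1) + C(16,2) + C(16,3) + C(16,4) + C(16,5) + C(16,6) + C(16,7) + C(16,8) + C(16,9) + C(16,10) + 1
     = 1 + 16 + 120 + 560 + 1820 + 4368 + 8008 + 11440 + 12870 + 11440 + 8008 + 1
     = 58652.

58652


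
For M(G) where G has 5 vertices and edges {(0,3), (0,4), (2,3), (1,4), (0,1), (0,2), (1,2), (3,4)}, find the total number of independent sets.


An independent set in a graphic matroid is an acyclic edge subset.
G has 5 vertices and 8 edges.
Enumerate all 2^8 = 256 subsets, checking for acyclicity.
Total independent sets = 134.

134


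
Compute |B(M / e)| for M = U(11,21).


Contracting e from U(11,21) gives U(10,20).
Bases of U(10,20) = (20 choose 10) = 184756.

184756


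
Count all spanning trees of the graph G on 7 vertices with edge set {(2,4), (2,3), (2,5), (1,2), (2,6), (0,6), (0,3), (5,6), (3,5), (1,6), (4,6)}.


By Kirchhoff's matrix tree theorem, the number of spanning trees equals
the determinant of any cofactor of the Laplacian matrix L.
G has 7 vertices and 11 edges.
Computing the (6 x 6) cofactor determinant gives 148.

148


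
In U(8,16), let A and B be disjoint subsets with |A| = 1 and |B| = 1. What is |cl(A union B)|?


|A union B| = 1 + 1 = 2 (disjoint).
In U(8,16), cl(S) = S if |S| < 8, else cl(S) = E.
Since 2 < 8, cl(A union B) = A union B.
|cl(A union B)| = 2.

2


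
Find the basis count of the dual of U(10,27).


The dual of U(r,n) is U(n-r, n) = U(17,27).
Bases of U(17,27) are all (17)-element subsets.
|B(M*)| = C(27,17) = 27! / (17! * 10!) = 8436285.

8436285


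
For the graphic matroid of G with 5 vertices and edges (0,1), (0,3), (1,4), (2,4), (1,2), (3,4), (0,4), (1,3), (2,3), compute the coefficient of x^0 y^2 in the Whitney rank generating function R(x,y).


R(x,y) = sum over A in 2^E of x^(r(E)-r(A)) * y^(|A|-r(A)).
G has 5 vertices, 9 edges. r(E) = 4.
Enumerate all 2^9 = 512 subsets.
Count subsets with r(E)-r(A)=0 and |A|-r(A)=2: 82.

82


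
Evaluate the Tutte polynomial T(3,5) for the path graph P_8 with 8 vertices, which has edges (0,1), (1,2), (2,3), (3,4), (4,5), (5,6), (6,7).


A path on 8 vertices is a tree with 7 edges.
T(x,y) = x^(7) for any tree.
T(3,5) = 3^7 = 2187.

2187


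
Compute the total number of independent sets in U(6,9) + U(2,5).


For a direct sum, |I(M1+M2)| = |I(M1)| * |I(M2)|.
|I(U(6,9))| = sum C(9,k) for k=0..6 = 466.
|I(U(2,5))| = sum C(5,k) for k=0..2 = 16.
Total = 466 * 16 = 7456.

7456


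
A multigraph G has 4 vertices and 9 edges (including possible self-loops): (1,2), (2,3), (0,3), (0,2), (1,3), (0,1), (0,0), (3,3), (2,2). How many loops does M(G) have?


In a graphic matroid, a loop is a self-loop edge (u,u) with rank 0.
Examining all 9 edges for self-loops...
Self-loops found: (0,0), (3,3), (2,2)
Number of loops = 3.

3


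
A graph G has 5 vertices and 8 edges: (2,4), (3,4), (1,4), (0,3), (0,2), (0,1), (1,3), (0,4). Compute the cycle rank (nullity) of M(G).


Cycle rank (nullity) = |E| - r(M) = |E| - (|V| - c).
|E| = 8, |V| = 5, c = 1.
Nullity = 8 - (5 - 1) = 8 - 4 = 4.

4


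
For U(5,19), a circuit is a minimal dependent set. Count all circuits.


In U(5,19), circuits are the (6)-element subsets.
Any set of 6 elements is dependent, and removing any one element gives
an independent set of size 5, so it is a minimal dependent set.
Number of circuits = C(19,6) = 27132.

27132


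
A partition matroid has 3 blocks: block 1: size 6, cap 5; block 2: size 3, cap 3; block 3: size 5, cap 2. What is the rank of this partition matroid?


Rank of a partition matroid = sum of min(|Si|, ci) for each block.
= min(6,5) + min(3,3) + min(5,2)
= 5 + 3 + 2
= 10.

10


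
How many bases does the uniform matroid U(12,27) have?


Bases of U(12,27) are all 12-element subsets of the 27-element ground set.
Number of bases = C(27,12).
C(27,12) = 17383860.

17383860


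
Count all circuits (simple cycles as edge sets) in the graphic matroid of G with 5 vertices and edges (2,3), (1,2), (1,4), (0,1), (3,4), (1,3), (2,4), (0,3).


A circuit in a graphic matroid = edge set of a simple cycle.
G has 5 vertices and 8 edges.
Enumerating all minimal edge subsets forming cycles...
Total circuits found: 12.

12


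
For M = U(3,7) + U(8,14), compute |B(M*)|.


(M1+M2)* = M1* + M2*.
M1* = U(4,7), bases: C(7,4) = 35.
M2* = U(6,14), bases: C(14,6) = 3003.
|B(M*)| = 35 * 3003 = 105105.

105105


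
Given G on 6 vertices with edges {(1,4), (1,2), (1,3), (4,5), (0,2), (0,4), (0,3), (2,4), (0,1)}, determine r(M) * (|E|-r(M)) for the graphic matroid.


r(M) = |V| - c = 6 - 1 = 5.
nullity = |E| - r(M) = 9 - 5 = 4.
Product = 5 * 4 = 20.

20


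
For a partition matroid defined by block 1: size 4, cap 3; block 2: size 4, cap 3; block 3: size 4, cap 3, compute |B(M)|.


A basis picks exactly ci elements from block i.
Number of bases = product of C(|Si|, ci).
= C(4,3) * C(4,3) * C(4,3)
= 4 * 4 * 4
= 64.

64


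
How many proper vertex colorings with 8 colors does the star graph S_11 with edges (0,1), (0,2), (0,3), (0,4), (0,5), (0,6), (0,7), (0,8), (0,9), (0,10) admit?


P(tree, k) = k * (k-1)^(10) for any tree on 11 vertices.
P(8) = 8 * 7^10 = 8 * 282475249 = 2259801992.

2259801992


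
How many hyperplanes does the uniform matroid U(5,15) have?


Hyperplanes of U(5,15) are flats of rank 4.
In a uniform matroid, these are exactly the (4)-element subsets.
Count = (15 choose 4) = 1365.

1365


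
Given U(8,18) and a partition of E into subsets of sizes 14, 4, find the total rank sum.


r(Ai) = min(|Ai|, 8) for each part.
Sum = min(14,8) + min(4,8)
    = 8 + 4
    = 12.

12


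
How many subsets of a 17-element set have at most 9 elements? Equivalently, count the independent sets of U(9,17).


Independent sets of U(9,17) are all subsets of size <= 9.
Count = (17 choose 0) + (17 choose 1) + (17 choose 2) + (17 choose 3) + (17 choose 4) + (17 choose 5) + (17 choose 6) + (17 choose 7) + (17 choose 8) + (17 choose 9)
     = 1 + 17 + 136 + 680 + 2380 + 6188 + 12376 + 19448 + 24310 + 24310
     = 89846.

89846


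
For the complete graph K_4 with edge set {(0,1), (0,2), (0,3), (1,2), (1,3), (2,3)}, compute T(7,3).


T(K_4; x,y) = x^3 + 3x^2 + 4xy + 2x + y^3 + 3y^2 + 2y.
Substituting x=7, y=3:
= 343 + 147 + 84 + 14 + 27 + 27 + 6
= 648.

648


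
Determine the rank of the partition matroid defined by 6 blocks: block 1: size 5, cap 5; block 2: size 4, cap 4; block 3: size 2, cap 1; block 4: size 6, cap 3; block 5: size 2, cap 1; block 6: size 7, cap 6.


Rank of a partition matroid = sum of min(|Si|, ci) for each block.
= min(5,5) + min(4,4) + min(2,1) + min(6,3) + min(2,1) + min(7,6)
= 5 + 4 + 1 + 3 + 1 + 6
= 20.

20


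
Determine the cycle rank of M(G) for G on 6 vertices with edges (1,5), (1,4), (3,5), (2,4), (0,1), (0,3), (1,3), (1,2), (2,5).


Cycle rank (nullity) = |E| - r(M) = |E| - (|V| - c).
|E| = 9, |V| = 6, c = 1.
Nullity = 9 - (6 - 1) = 9 - 5 = 4.

4


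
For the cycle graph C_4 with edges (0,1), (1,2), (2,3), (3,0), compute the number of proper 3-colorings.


P(C_4, k) = (k-1)^4 + (-1)^4*(k-1).
P(3) = (2)^4 + 2
= 16 + 2 = 18.

18


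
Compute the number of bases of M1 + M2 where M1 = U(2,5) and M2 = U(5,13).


Bases of a direct sum M1 + M2: |B| = |B(M1)| * |B(M2)|.
|B(U(2,5))| = C(5,2) = 10.
|B(U(5,13))| = C(13,5) = 1287.
Total bases = 10 * 1287 = 12870.

12870


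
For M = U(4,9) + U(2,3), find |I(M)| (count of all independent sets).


For a direct sum, |I(M1+M2)| = |I(M1)| * |I(M2)|.
|I(U(4,9))| = sum C(9,k) for k=0..4 = 256.
|I(U(2,3))| = sum C(3,k) for k=0..2 = 7.
Total = 256 * 7 = 1792.

1792


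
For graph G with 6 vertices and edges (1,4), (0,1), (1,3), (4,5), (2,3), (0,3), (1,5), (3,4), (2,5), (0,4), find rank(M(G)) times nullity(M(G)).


r(M) = |V| - c = 6 - 1 = 5.
nullity = |E| - r(M) = 10 - 5 = 5.
Product = 5 * 5 = 25.

25


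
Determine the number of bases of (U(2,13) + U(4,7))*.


(M1+M2)* = M1* + M2*.
M1* = U(11,13), bases: C(13,11) = 78.
M2* = U(3,7), bases: C(7,3) = 35.
|B(M*)| = 78 * 35 = 2730.

2730


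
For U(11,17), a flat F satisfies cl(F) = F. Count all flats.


Flats of U(11,17): every subset of size < 11 is a flat, plus E itself.
Count = (17 choose 0) + (17 choose 1) + (17 choose 2) + (17 choose 3) + (17 choose 4) + (17 choose 5) + (17 choose 6) + (17 choose 7) + (17 choose 8) + (17 choose 9) + (17 choose 10) + 1
     = 1 + 17 + 136 + 680 + 2380 + 6188 + 12376 + 19448 + 24310 + 24310 + 19448 + 1
     = 109295.

109295


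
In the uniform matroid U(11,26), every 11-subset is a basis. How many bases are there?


Bases of U(11,26) are all 11-element subsets of the 26-element ground set.
Number of bases = C(26,11).
C(26,11) = 7726160.

7726160


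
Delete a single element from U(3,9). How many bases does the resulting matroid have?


Deleting e from U(3,9) gives U(3,8) since n > r.
Bases of U(3,8) = C(8,3) = 8! / (3! * 5!) = 56.

56


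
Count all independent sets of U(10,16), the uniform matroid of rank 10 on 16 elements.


Independent sets of U(10,16) are all subsets of size <= 10.
Count = C(16,0) + C(16,1) + C(16,2) + C(16,3) + C(16,4) + C(16,5) + C(16,6) + C(16,7) + C(16,8) + C(16,9) + C(16,10)
     = 1 + 16 + 120 + 560 + 1820 + 4368 + 8008 + 11440 + 12870 + 11440 + 8008
     = 58651.

58651


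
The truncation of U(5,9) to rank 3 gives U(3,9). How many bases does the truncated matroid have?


Truncating U(5,9) to rank 3 gives U(3,9).
Bases of U(3,9) are all 3-element subsets of 9 elements.
Number of bases = (9 choose 3) = 84.

84


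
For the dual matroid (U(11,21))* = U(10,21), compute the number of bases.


The dual of U(r,n) is U(n-r, n) = U(10,21).
Bases of U(10,21) are all (10)-element subsets.
|B(M*)| = C(21,10) = 352716.

352716


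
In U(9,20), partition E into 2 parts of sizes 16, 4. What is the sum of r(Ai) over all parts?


r(Ai) = min(|Ai|, 9) for each part.
Sum = min(16,9) + min(4,9)
    = 9 + 4
    = 13.

13


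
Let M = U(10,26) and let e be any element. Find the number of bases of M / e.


Contracting e from U(10,26) gives U(9,25).
Bases of U(9,25) = C(25,9) = 2042975.

2042975


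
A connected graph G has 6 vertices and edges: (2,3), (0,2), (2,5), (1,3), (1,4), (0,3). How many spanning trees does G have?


By Kirchhoff's matrix tree theorem, the number of spanning trees equals
the determinant of any cofactor of the Laplacian matrix L.
G has 6 vertices and 6 edges.
Computing the (5 x 5) cofactor determinant gives 3.

3


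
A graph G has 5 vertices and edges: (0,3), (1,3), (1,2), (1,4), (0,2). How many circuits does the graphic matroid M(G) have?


A circuit in a graphic matroid = edge set of a simple cycle.
G has 5 vertices and 5 edges.
Enumerating all minimal edge subsets forming cycles...
Total circuits found: 1.

1


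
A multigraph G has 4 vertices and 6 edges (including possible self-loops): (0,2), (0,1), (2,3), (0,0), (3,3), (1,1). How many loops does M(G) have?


In a graphic matroid, a loop is a self-loop edge (u,u) with rank 0.
Examining all 6 edges for self-loops...
Self-loops found: (0,0), (3,3), (1,1)
Number of loops = 3.

3


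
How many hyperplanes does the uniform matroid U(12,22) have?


Hyperplanes of U(12,22) are flats of rank 11.
In a uniform matroid, these are exactly the (11)-element subsets.
Count = (22 choose 11) = 705432.

705432


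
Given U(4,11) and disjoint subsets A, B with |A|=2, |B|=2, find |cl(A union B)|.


|A union B| = 2 + 2 = 4 (disjoint).
In U(4,11), cl(S) = S if |S| < 4, else cl(S) = E.
Since 4 >= 4, cl(A union B) = E.
|cl(A union B)| = 11.

11


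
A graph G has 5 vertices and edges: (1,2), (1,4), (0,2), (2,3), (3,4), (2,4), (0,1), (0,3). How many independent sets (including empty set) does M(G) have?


An independent set in a graphic matroid is an acyclic edge subset.
G has 5 vertices and 8 edges.
Enumerate all 2^8 = 256 subsets, checking for acyclicity.
Total independent sets = 134.

134


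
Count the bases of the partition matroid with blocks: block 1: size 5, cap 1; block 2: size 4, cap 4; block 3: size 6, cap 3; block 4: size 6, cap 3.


A basis picks exactly ci elements from block i.
Number of bases = product of C(|Si|, ci).
= C(5,1) * C(4,4) * C(6,3) * C(6,3)
= 5 * 1 * 20 * 20
= 2000.

2000


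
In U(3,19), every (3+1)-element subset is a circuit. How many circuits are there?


In U(3,19), circuits are the (4)-element subsets.
Any set of 4 elements is dependent, and removing any one element gives
an independent set of size 3, so it is a minimal dependent set.
Number of circuits = (19 choose 4) = 3876.

3876


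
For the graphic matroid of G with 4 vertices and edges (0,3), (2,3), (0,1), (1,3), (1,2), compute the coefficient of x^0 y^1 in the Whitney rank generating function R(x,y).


R(x,y) = sum over A in 2^E of x^(r(E)-r(A)) * y^(|A|-r(A)).
G has 4 vertices, 5 edges. r(E) = 3.
Enumerate all 2^5 = 32 subsets.
Count subsets with r(E)-r(A)=0 and |A|-r(A)=1: 5.

5


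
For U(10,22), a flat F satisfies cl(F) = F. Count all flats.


Flats of U(10,22): every subset of size < 10 is a flat, plus E itself.
Count = C(22,0) + C(22,1) + C(22,2) + C(22,3) + C(22,4) + C(22,5) + C(22,6) + C(22,7) + C(22,8) + C(22,9) + 1
     = 1 + 22 + 231 + 1540 + 7315 + 26334 + 74613 + 170544 + 319770 + 497420 + 1
     = 1097791.

1097791


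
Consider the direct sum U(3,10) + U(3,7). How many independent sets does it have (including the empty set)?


For a direct sum, |I(M1+M2)| = |I(M1)| * |I(M2)|.
|I(U(3,10))| = sum C(10,k) for k=0..3 = 176.
|I(U(3,7))| = sum C(7,k) for k=0..3 = 64.
Total = 176 * 64 = 11264.

11264


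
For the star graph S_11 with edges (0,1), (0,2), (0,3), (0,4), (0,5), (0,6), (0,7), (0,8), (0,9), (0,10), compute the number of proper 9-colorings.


P(tree, k) = k * (k-1)^(10) for any tree on 11 vertices.
P(9) = 9 * 8^10 = 9 * 1073741824 = 9663676416.

9663676416


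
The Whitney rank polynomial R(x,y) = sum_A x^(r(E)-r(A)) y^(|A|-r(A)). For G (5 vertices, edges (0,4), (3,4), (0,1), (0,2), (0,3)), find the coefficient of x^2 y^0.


R(x,y) = sum over A in 2^E of x^(r(E)-r(A)) * y^(|A|-r(A)).
G has 5 vertices, 5 edges. r(E) = 4.
Enumerate all 2^5 = 32 subsets.
Count subsets with r(E)-r(A)=2 and |A|-r(A)=0: 10.

10


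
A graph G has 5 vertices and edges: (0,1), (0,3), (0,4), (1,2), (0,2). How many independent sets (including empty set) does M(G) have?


An independent set in a graphic matroid is an acyclic edge subset.
G has 5 vertices and 5 edges.
Enumerate all 2^5 = 32 subsets, checking for acyclicity.
Total independent sets = 28.

28


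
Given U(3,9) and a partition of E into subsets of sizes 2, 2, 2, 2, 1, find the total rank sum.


r(Ai) = min(|Ai|, 3) for each part.
Sum = min(2,3) + min(2,3) + min(2,3) + min(2,3) + min(1,3)
    = 2 + 2 + 2 + 2 + 1
    = 9.

9


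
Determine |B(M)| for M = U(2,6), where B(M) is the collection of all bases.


Bases of U(2,6) are all 2-element subsets of the 6-element ground set.
Number of bases = C(6,2).
(6 choose 2) = 15.

15


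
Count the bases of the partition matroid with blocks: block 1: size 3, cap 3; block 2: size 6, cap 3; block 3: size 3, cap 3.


A basis picks exactly ci elements from block i.
Number of bases = product of C(|Si|, ci).
= C(3,3) * C(6,3) * C(3,3)
= 1 * 20 * 1
= 20.

20


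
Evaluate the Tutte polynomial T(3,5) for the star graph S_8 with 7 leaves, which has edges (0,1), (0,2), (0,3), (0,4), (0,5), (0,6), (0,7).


A star on 8 vertices is a tree with 7 edges.
T(x,y) = x^(7) for any tree.
T(3,5) = 3^7 = 2187.

2187


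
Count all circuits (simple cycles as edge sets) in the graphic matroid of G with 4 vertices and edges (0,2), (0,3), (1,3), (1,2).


A circuit in a graphic matroid = edge set of a simple cycle.
G has 4 vertices and 4 edges.
Enumerating all minimal edge subsets forming cycles...
Total circuits found: 1.

1


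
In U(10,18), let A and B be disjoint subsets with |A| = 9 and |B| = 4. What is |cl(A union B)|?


|A union B| = 9 + 4 = 13 (disjoint).
In U(10,18), cl(S) = S if |S| < 10, else cl(S) = E.
Since 13 >= 10, cl(A union B) = E.
|cl(A union B)| = 18.

18


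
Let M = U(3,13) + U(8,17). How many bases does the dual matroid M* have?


(M1+M2)* = M1* + M2*.
M1* = U(10,13), bases: C(13,10) = 286.
M2* = U(9,17), bases: C(17,9) = 24310.
|B(M*)| = 286 * 24310 = 6952660.

6952660


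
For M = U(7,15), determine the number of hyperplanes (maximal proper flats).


Hyperplanes of U(7,15) are flats of rank 6.
In a uniform matroid, these are exactly the (6)-element subsets.
Count = C(15,6) = 5005.

5005


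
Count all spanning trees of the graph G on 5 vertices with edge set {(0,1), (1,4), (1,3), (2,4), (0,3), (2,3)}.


By Kirchhoff's matrix tree theorem, the number of spanning trees equals
the determinant of any cofactor of the Laplacian matrix L.
G has 5 vertices and 6 edges.
Computing the (4 x 4) cofactor determinant gives 11.

11


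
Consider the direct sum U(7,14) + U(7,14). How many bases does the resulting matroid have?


Bases of a direct sum M1 + M2: |B| = |B(M1)| * |B(M2)|.
|B(U(7,14))| = C(14,7) = 3432.
|B(U(7,14))| = C(14,7) = 3432.
Total bases = 3432 * 3432 = 11778624.

11778624


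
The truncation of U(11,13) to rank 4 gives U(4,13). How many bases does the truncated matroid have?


Truncating U(11,13) to rank 4 gives U(4,13).
Bases of U(4,13) are all 4-element subsets of 13 elements.
Number of bases = C(13,4) = (13 * 12 * 11 * 10) / (1 * 2 * 3 * 4) = 715.

715


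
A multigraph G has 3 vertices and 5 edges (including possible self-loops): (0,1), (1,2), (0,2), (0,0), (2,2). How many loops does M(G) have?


In a graphic matroid, a loop is a self-loop edge (u,u) with rank 0.
Examining all 5 edges for self-loops...
Self-loops found: (0,0), (2,2)
Number of loops = 2.

2


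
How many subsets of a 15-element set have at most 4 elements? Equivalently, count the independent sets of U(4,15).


Independent sets of U(4,15) are all subsets of size <= 4.
Count = (15 choose 0) + (15 choose 1) + (15 choose 2) + (15 choose 3) + (15 choose 4)
     = 1 + 15 + 105 + 455 + 1365
     = 1941.

1941


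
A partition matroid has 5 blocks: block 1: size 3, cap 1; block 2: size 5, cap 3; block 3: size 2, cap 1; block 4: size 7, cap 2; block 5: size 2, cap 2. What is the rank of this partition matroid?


Rank of a partition matroid = sum of min(|Si|, ci) for each block.
= min(3,1) + min(5,3) + min(2,1) + min(7,2) + min(2,2)
= 1 + 3 + 1 + 2 + 2
= 9.

9


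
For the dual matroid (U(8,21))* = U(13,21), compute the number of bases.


The dual of U(r,n) is U(n-r, n) = U(13,21).
Bases of U(13,21) are all (13)-element subsets.
|B(M*)| = (21 choose 13) = 203490.

203490


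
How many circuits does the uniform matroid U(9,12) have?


In U(9,12), circuits are the (10)-element subsets.
Any set of 10 elements is dependent, and removing any one element gives
an independent set of size 9, so it is a minimal dependent set.
Number of circuits = C(12,10) = 66.

66


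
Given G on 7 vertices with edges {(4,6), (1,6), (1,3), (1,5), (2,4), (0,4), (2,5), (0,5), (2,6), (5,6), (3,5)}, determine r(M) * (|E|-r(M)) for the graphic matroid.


r(M) = |V| - c = 7 - 1 = 6.
nullity = |E| - r(M) = 11 - 6 = 5.
Product = 6 * 5 = 30.

30


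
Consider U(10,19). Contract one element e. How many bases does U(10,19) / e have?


Contracting e from U(10,19) gives U(9,18).
Bases of U(9,18) = C(18,9) = 48620.

48620


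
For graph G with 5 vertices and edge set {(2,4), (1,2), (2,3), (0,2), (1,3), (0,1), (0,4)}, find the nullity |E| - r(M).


Cycle rank (nullity) = |E| - r(M) = |E| - (|V| - c).
|E| = 7, |V| = 5, c = 1.
Nullity = 7 - (5 - 1) = 7 - 4 = 3.

3


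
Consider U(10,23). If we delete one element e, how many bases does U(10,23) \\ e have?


Deleting e from U(10,23) gives U(10,22) since n > r.
Bases of U(10,22) = C(22,10) = 646646.

646646


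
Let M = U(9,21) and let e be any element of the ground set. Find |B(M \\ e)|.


Deleting e from U(9,21) gives U(9,20) since n > r.
Bases of U(9,20) = C(20,9) = 167960.

167960


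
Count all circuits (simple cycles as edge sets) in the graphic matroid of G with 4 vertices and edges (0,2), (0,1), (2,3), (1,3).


A circuit in a graphic matroid = edge set of a simple cycle.
G has 4 vertices and 4 edges.
Enumerating all minimal edge subsets forming cycles...
Total circuits found: 1.

1


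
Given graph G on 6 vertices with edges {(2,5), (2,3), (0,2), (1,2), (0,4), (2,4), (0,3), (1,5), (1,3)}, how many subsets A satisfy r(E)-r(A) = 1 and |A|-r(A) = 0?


R(x,y) = sum over A in 2^E of x^(r(E)-r(A)) * y^(|A|-r(A)).
G has 6 vertices, 9 edges. r(E) = 5.
Enumerate all 2^9 = 512 subsets.
Count subsets with r(E)-r(A)=1 and |A|-r(A)=0: 99.

99


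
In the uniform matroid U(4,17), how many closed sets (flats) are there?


Flats of U(4,17): every subset of size < 4 is a flat, plus E itself.
Count = C(17,0) + C(17,1) + C(17,2) + C(17,3) + 1
     = 1 + 17 + 136 + 680 + 1
     = 835.

835


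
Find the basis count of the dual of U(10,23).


The dual of U(r,n) is U(n-r, n) = U(13,23).
Bases of U(13,23) are all (13)-element subsets.
|B(M*)| = C(23,13) = 23! / (13! * 10!) = 1144066.

1144066


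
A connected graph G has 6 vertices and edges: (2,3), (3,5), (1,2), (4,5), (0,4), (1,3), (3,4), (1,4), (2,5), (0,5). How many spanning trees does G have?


By Kirchhoff's matrix tree theorem, the number of spanning trees equals
the determinant of any cofactor of the Laplacian matrix L.
G has 6 vertices and 10 edges.
Computing the (5 x 5) cofactor determinant gives 114.

114


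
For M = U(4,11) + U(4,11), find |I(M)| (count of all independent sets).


For a direct sum, |I(M1+M2)| = |I(M1)| * |I(M2)|.
|I(U(4,11))| = sum C(11,k) for k=0..4 = 562.
|I(U(4,11))| = sum C(11,k) for k=0..4 = 562.
Total = 562 * 562 = 315844.

315844


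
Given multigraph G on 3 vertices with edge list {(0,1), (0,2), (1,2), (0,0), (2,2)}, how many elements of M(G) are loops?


In a graphic matroid, a loop is a self-loop edge (u,u) with rank 0.
Examining all 5 edges for self-loops...
Self-loops found: (0,0), (2,2)
Number of loops = 2.

2


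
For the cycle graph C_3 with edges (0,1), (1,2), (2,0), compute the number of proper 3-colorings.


P(C_3, k) = (k-1)^3 + (-1)^3*(k-1).
P(3) = (2)^3 - 2
= 8 - 2 = 6.

6


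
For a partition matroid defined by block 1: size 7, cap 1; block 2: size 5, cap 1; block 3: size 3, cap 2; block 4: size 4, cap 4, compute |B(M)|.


A basis picks exactly ci elements from block i.
Number of bases = product of C(|Si|, ci).
= C(7,1) * C(5,1) * C(3,2) * C(4,4)
= 7 * 5 * 3 * 1
= 105.

105


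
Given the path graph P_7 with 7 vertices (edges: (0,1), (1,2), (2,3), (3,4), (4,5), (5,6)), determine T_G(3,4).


A path on 7 vertices is a tree with 6 edges.
T(x,y) = x^(6) for any tree.
T(3,4) = 3^6 = 729.

729


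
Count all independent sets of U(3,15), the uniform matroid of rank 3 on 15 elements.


Independent sets of U(3,15) are all subsets of size <= 3.
Count = (15 choose 0) + (15 choose 1) + (15 choose 2) + (15 choose 3)
     = 1 + 15 + 105 + 455
     = 576.

576


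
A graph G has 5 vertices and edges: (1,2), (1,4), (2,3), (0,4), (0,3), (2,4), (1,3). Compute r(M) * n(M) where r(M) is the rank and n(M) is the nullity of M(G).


r(M) = |V| - c = 5 - 1 = 4.
nullity = |E| - r(M) = 7 - 4 = 3.
Product = 4 * 3 = 12.

12


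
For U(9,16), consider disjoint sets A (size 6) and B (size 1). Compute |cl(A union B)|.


|A union B| = 6 + 1 = 7 (disjoint).
In U(9,16), cl(S) = S if |S| < 9, else cl(S) = E.
Since 7 < 9, cl(A union B) = A union B.
|cl(A union B)| = 7.

7


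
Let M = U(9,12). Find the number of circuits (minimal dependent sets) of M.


In U(9,12), circuits are the (10)-element subsets.
Any set of 10 elements is dependent, and removing any one element gives
an independent set of size 9, so it is a minimal dependent set.
Number of circuits = C(12,10) = 12! / (10! * 2!) = 66.

66


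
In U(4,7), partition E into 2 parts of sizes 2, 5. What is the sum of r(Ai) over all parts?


r(Ai) = min(|Ai|, 4) for each part.
Sum = min(2,4) + min(5,4)
    = 2 + 4
    = 6.

6


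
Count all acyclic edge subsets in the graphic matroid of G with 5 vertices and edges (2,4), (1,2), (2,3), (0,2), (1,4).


An independent set in a graphic matroid is an acyclic edge subset.
G has 5 vertices and 5 edges.
Enumerate all 2^5 = 32 subsets, checking for acyclicity.
Total independent sets = 28.

28


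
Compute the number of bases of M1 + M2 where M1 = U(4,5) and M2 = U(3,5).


Bases of a direct sum M1 + M2: |B| = |B(M1)| * |B(M2)|.
|B(U(4,5))| = C(5,4) = 5.
|B(U(3,5))| = C(5,3) = 10.
Total bases = 5 * 10 = 50.

50


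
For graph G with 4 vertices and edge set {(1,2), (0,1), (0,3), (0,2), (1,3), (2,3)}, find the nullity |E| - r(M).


Cycle rank (nullity) = |E| - r(M) = |E| - (|V| - c).
|E| = 6, |V| = 4, c = 1.
Nullity = 6 - (4 - 1) = 6 - 3 = 3.

3


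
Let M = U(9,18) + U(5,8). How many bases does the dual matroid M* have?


(M1+M2)* = M1* + M2*.
M1* = U(9,18), bases: C(18,9) = 48620.
M2* = U(3,8), bases: C(8,3) = 56.
|B(M*)| = 48620 * 56 = 2722720.

2722720


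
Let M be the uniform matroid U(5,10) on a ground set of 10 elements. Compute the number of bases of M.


Bases of U(5,10) are all 5-element subsets of the 10-element ground set.
Number of bases = C(10,5).
(10 choose 5) = 252.

252


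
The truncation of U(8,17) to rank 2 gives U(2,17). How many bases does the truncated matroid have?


Truncating U(8,17) to rank 2 gives U(2,17).
Bases of U(2,17) are all 2-element subsets of 17 elements.
Number of bases = C(17,2) = 17! / (2! * 15!) = 136.

136


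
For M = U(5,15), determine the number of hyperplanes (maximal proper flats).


Hyperplanes of U(5,15) are flats of rank 4.
In a uniform matroid, these are exactly the (4)-element subsets.
Count = C(15,4) = (15 * 14 * 13 * 12) / (1 * 2 * 3 * 4) = 1365.

1365


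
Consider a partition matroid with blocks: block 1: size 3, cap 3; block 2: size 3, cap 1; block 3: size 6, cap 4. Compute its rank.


Rank of a partition matroid = sum of min(|Si|, ci) for each block.
= min(3,3) + min(3,1) + min(6,4)
= 3 + 1 + 4
= 8.

8


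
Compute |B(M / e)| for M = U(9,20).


Contracting e from U(9,20) gives U(8,19).
Bases of U(8,19) = (19 choose 8) = 75582.

75582


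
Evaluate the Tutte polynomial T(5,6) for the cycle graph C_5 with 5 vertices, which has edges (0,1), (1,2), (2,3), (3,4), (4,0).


T(C_5; x,y) = x + x^2 + ... + x^(4) + y.
T(5,6) = 5^1 + 5^2 + 5^3 + 5^4 + 6
= 5 + 25 + 125 + 625 + 6
= 786.

786


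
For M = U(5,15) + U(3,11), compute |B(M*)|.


(M1+M2)* = M1* + M2*.
M1* = U(10,15), bases: C(15,10) = 3003.
M2* = U(8,11), bases: C(11,8) = 165.
|B(M*)| = 3003 * 165 = 495495.

495495


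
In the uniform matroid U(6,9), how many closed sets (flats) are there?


Flats of U(6,9): every subset of size < 6 is a flat, plus E itself.
Count = (9 choose 0) + (9 choose 1) + (9 choose 2) + (9 choose 3) + (9 choose 4) + (9 choose 5) + 1
     = 1 + 9 + 36 + 84 + 126 + 126 + 1
     = 383.

383


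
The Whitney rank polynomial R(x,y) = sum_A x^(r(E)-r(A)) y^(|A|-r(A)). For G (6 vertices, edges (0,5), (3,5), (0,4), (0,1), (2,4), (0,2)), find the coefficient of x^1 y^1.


R(x,y) = sum over A in 2^E of x^(r(E)-r(A)) * y^(|A|-r(A)).
G has 6 vertices, 6 edges. r(E) = 5.
Enumerate all 2^6 = 64 subsets.
Count subsets with r(E)-r(A)=1 and |A|-r(A)=1: 3.

3


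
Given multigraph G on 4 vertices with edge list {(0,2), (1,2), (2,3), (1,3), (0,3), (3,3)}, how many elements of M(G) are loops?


In a graphic matroid, a loop is a self-loop edge (u,u) with rank 0.
Examining all 6 edges for self-loops...
Self-loops found: (3,3)
Number of loops = 1.

1


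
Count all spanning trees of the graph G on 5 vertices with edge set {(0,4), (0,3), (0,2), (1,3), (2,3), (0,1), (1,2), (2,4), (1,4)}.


By Kirchhoff's matrix tree theorem, the number of spanning trees equals
the determinant of any cofactor of the Laplacian matrix L.
G has 5 vertices and 9 edges.
Computing the (4 x 4) cofactor determinant gives 75.

75


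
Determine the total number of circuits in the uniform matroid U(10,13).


In U(10,13), circuits are the (11)-element subsets.
Any set of 11 elements is dependent, and removing any one element gives
an independent set of size 10, so it is a minimal dependent set.
Number of circuits = C(13,11) = 78.

78


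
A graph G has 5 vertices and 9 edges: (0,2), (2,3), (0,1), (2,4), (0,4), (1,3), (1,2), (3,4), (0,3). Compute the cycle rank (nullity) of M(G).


Cycle rank (nullity) = |E| - r(M) = |E| - (|V| - c).
|E| = 9, |V| = 5, c = 1.
Nullity = 9 - (5 - 1) = 9 - 4 = 5.

5


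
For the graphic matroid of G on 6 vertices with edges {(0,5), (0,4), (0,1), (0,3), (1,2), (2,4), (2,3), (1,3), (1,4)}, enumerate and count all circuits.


A circuit in a graphic matroid = edge set of a simple cycle.
G has 6 vertices and 9 edges.
Enumerating all minimal edge subsets forming cycles...
Total circuits found: 13.

13


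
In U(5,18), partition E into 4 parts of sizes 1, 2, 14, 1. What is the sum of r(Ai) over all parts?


r(Ai) = min(|Ai|, 5) for each part.
Sum = min(1,5) + min(2,5) + min(14,5) + min(1,5)
    = 1 + 2 + 5 + 1
    = 9.

9


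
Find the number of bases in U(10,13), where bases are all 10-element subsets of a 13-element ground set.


Bases of U(10,13) are all 10-element subsets of the 13-element ground set.
Number of bases = C(13,10).
C(13,10) = 286.

286


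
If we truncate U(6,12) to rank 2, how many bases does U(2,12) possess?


Truncating U(6,12) to rank 2 gives U(2,12).
Bases of U(2,12) are all 2-element subsets of 12 elements.
Number of bases = C(12,2) = (12 * 11) / (1 * 2) = 66.

66


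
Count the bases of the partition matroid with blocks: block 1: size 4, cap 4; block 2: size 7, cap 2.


A basis picks exactly ci elements from block i.
Number of bases = product of C(|Si|, ci).
= C(4,4) * C(7,2)
= 1 * 21
= 21.

21


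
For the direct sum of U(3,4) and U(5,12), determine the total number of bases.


Bases of a direct sum M1 + M2: |B| = |B(M1)| * |B(M2)|.
|B(U(3,4))| = C(4,3) = 4.
|B(U(5,12))| = C(12,5) = 792.
Total bases = 4 * 792 = 3168.

3168


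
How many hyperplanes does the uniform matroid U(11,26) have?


Hyperplanes of U(11,26) are flats of rank 10.
In a uniform matroid, these are exactly the (10)-element subsets.
Count = (26 choose 10) = 5311735.

5311735


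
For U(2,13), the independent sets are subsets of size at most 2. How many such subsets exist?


Independent sets of U(2,13) are all subsets of size <= 2.
Count = C(13,0) + C(13,1) + C(13,2)
     = 1 + 13 + 78
     = 92.

92


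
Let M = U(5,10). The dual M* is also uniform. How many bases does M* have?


The dual of U(r,n) is U(n-r, n) = U(5,10).
Bases of U(5,10) are all (5)-element subsets.
|B(M*)| = C(10,5) = 10! / (5! * 5!) = 252.

252


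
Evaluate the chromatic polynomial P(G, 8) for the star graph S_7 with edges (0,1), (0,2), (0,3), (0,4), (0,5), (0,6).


P(tree, k) = k * (k-1)^(6) for any tree on 7 vertices.
P(8) = 8 * 7^6 = 8 * 117649 = 941192.

941192


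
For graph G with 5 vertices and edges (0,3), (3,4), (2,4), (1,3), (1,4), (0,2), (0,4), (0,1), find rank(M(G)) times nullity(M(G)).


r(M) = |V| - c = 5 - 1 = 4.
nullity = |E| - r(M) = 8 - 4 = 4.
Product = 4 * 4 = 16.

16


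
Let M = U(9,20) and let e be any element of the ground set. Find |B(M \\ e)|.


Deleting e from U(9,20) gives U(9,19) since n > r.
Bases of U(9,19) = (19 choose 9) = 92378.

92378


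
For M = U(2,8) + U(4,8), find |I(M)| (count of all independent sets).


For a direct sum, |I(M1+M2)| = |I(M1)| * |I(M2)|.
|I(U(2,8))| = sum C(8,k) for k=0..2 = 37.
|I(U(4,8))| = sum C(8,k) for k=0..4 = 163.
Total = 37 * 163 = 6031.

6031


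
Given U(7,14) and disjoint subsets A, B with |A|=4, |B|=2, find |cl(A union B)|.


|A union B| = 4 + 2 = 6 (disjoint).
In U(7,14), cl(S) = S if |S| < 7, else cl(S) = E.
Since 6 < 7, cl(A union B) = A union B.
|cl(A union B)| = 6.

6


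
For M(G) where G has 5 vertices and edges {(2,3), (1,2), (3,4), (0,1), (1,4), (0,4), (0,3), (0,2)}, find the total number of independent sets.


An independent set in a graphic matroid is an acyclic edge subset.
G has 5 vertices and 8 edges.
Enumerate all 2^8 = 256 subsets, checking for acyclicity.
Total independent sets = 134.

134


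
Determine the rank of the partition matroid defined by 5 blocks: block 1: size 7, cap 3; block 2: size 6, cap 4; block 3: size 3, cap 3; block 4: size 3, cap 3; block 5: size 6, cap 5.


Rank of a partition matroid = sum of min(|Si|, ci) for each block.
= min(7,3) + min(6,4) + min(3,3) + min(3,3) + min(6,5)
= 3 + 4 + 3 + 3 + 5
= 18.

18


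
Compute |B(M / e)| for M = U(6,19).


Contracting e from U(6,19) gives U(5,18).
Bases of U(5,18) = (18 choose 5) = 8568.

8568


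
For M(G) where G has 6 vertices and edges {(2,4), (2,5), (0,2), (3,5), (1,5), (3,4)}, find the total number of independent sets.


An independent set in a graphic matroid is an acyclic edge subset.
G has 6 vertices and 6 edges.
Enumerate all 2^6 = 64 subsets, checking for acyclicity.
Total independent sets = 60.

60


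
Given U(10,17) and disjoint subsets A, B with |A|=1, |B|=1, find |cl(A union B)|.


|A union B| = 1 + 1 = 2 (disjoint).
In U(10,17), cl(S) = S if |S| < 10, else cl(S) = E.
Since 2 < 10, cl(A union B) = A union B.
|cl(A union B)| = 2.

2


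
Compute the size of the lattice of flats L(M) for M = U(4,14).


Flats of U(4,14): every subset of size < 4 is a flat, plus E itself.
Count = C(14,0) + C(14,1) + C(14,2) + C(14,3) + 1
     = 1 + 14 + 91 + 364 + 1
     = 471.

471


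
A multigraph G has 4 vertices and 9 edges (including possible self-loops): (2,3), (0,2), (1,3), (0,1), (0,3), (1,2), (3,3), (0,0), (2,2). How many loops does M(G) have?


In a graphic matroid, a loop is a self-loop edge (u,u) with rank 0.
Examining all 9 edges for self-loops...
Self-loops found: (3,3), (0,0), (2,2)
Number of loops = 3.

3


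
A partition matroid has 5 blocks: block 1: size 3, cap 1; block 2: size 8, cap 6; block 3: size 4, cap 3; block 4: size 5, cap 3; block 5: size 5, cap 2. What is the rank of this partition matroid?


Rank of a partition matroid = sum of min(|Si|, ci) for each block.
= min(3,1) + min(8,6) + min(4,3) + min(5,3) + min(5,2)
= 1 + 6 + 3 + 3 + 2
= 15.

15


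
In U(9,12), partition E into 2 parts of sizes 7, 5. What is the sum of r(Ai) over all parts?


r(Ai) = min(|Ai|, 9) for each part.
Sum = min(7,9) + min(5,9)
    = 7 + 5
    = 12.

12


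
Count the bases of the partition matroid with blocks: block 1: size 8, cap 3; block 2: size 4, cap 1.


A basis picks exactly ci elements from block i.
Number of bases = product of C(|Si|, ci).
= C(8,3) * C(4,1)
= 56 * 4
= 224.

224


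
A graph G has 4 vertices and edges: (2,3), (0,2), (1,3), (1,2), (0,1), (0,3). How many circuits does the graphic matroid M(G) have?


A circuit in a graphic matroid = edge set of a simple cycle.
G has 4 vertices and 6 edges.
Enumerating all minimal edge subsets forming cycles...
Total circuits found: 7.

7


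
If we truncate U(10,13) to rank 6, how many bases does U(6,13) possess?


Truncating U(10,13) to rank 6 gives U(6,13).
Bases of U(6,13) are all 6-element subsets of 13 elements.
Number of bases = (13 choose 6) = 1716.

1716


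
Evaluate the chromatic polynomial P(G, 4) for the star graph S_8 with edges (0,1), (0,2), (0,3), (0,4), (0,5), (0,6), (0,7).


P(tree, k) = k * (k-1)^(7) for any tree on 8 vertices.
P(4) = 4 * 3^7 = 4 * 2187 = 8748.

8748


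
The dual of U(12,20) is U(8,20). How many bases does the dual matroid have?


The dual of U(r,n) is U(n-r, n) = U(8,20).
Bases of U(8,20) are all (8)-element subsets.
|B(M*)| = (20 choose 8) = 125970.

125970


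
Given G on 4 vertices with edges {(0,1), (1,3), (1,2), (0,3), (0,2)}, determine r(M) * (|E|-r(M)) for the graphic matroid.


r(M) = |V| - c = 4 - 1 = 3.
nullity = |E| - r(M) = 5 - 3 = 2.
Product = 3 * 2 = 6.

6


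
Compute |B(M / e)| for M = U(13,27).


Contracting e from U(13,27) gives U(12,26).
Bases of U(12,26) = C(26,12) = 26! / (12! * 14!) = 9657700.

9657700


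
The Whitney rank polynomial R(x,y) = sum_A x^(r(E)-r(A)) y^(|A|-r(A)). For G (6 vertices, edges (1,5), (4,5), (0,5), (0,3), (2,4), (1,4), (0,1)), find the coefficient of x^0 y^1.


R(x,y) = sum over A in 2^E of x^(r(E)-r(A)) * y^(|A|-r(A)).
G has 6 vertices, 7 edges. r(E) = 5.
Enumerate all 2^7 = 128 subsets.
Count subsets with r(E)-r(A)=0 and |A|-r(A)=1: 5.

5


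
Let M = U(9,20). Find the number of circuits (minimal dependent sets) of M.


In U(9,20), circuits are the (10)-element subsets.
Any set of 10 elements is dependent, and removing any one element gives
an independent set of size 9, so it is a minimal dependent set.
Number of circuits = C(20,10) = 184756.

184756


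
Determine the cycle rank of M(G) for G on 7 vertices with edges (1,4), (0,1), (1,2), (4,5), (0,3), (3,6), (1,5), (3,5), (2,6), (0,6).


Cycle rank (nullity) = |E| - r(M) = |E| - (|V| - c).
|E| = 10, |V| = 7, c = 1.
Nullity = 10 - (7 - 1) = 10 - 6 = 4.

4
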